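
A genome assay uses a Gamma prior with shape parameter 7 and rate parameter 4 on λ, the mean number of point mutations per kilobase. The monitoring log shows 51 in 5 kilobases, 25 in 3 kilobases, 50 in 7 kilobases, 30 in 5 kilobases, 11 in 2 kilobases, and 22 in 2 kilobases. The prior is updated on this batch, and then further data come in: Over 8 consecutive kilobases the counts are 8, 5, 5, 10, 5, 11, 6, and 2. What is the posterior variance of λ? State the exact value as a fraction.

31/162

Total count: 51 + 25 + 50 + 30 + 11 + 22 = 189.
Total exposure: 5 + 3 + 7 + 5 + 2 + 2 = 24 kilobases.
After the first batch: Gamma(7 + 189, 4 + 24) = Gamma(196, 28).
Total count: 8 + 5 + 5 + 10 + 5 + 11 + 6 + 2 = 52.
Total exposure: 8 kilobases.
After the second batch: Gamma(196 + 52, 28 + 8) = Gamma(248, 36).
Posterior variance = α'/β'² = 248/1296 = 31/162.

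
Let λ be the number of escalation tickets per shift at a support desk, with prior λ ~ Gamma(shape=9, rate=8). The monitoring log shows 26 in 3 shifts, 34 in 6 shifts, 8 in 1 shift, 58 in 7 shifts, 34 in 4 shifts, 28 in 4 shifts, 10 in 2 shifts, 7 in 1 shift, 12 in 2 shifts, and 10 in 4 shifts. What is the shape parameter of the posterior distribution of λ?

Total count: 26 + 34 + 8 + 58 + 34 + 28 + 10 + 7 + 12 + 10 = 227.
Total exposure: 3 + 6 + 1 + 7 + 4 + 4 + 2 + 1 + 2 + 4 = 34 shifts.
Posterior: α' = 9 + 227 = 236, β' = 8 + 34 = 42.

236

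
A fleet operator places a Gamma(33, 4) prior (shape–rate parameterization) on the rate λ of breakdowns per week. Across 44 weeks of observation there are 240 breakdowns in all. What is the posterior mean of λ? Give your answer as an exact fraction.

Total count 240 over total exposure 44 weeks.
By Gamma–Poisson conjugacy, the posterior is Gamma(α + Σx, β + Σt) = Gamma(33 + 240, 4 + 44) = Gamma(273, 48).
Posterior mean = α'/β' = 273/48 = 91/16.

91/16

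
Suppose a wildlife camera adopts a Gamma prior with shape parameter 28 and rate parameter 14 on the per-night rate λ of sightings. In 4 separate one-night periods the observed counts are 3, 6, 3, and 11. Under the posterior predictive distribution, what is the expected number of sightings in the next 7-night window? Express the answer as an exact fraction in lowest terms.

Total count: 3 + 6 + 3 + 11 = 23.
Total exposure: 4 nights.
Posterior: α' = 28 + 23 = 51, β' = 14 + 4 = 18.
Predictive mean over a 7-night window = T·E[λ|data] = 7·51/18 = 119/6.

119/6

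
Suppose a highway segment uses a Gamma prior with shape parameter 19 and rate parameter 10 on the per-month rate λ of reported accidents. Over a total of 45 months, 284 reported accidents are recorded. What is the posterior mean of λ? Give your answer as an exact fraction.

303/55

Total count 284 over total exposure 45 months.
Gamma(α, β) with Poisson data over total exposure Σt gives posterior Gamma(α+Σx, β+Σt) = Gamma(303, 55).
Posterior mean = α'/β' = 303/55.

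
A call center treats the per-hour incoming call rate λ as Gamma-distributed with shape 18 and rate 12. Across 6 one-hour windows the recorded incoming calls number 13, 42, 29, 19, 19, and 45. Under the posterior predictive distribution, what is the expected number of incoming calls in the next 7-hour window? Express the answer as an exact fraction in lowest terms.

Total count: 13 + 42 + 29 + 19 + 19 + 45 = 167.
Total exposure: 6 hours.
Posterior: α' = 18 + 167 = 185, β' = 12 + 6 = 18.
Predictive mean over a 7-hour window = T·E[λ|data] = 7·185/18 = 1295/18.

1295/18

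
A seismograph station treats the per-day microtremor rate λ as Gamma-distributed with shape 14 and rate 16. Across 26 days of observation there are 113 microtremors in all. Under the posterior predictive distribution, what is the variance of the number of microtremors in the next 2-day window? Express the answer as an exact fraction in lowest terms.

Total count 113 over total exposure 26 days.
Posterior: α' = 14 + 113 = 127, β' = 16 + 26 = 42.
The posterior predictive for a window of length T is Negative Binomial with variance T·α'·(β'+T)/β'² = 2·127·44/1764 = 2794/441.

2794/441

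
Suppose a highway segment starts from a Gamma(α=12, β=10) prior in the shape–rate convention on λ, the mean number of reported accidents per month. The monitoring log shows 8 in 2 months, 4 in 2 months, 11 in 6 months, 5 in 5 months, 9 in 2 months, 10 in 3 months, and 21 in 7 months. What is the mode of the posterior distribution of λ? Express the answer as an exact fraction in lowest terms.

Total count: 8 + 4 + 11 + 5 + 9 + 10 + 21 = 68.
Total exposure: 2 + 2 + 6 + 5 + 2 + 3 + 7 = 27 months.
Posterior: α' = 12 + 68 = 80, β' = 10 + 27 = 37.
Posterior mode = (α'−1)/β' = 79/37.

79/37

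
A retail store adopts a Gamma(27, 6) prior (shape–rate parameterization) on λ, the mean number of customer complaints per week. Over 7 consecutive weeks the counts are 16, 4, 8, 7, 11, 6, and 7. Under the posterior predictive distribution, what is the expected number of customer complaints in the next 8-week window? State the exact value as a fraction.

Total count: 16 + 4 + 8 + 7 + 11 + 6 + 7 = 59.
Total exposure: 7 weeks.
By Gamma–Poisson conjugacy, the posterior is Gamma(α + Σx, β + Σt) = Gamma(27 + 59, 6 + 7) = Gamma(86, 13).
Predictive mean over an 8-week window = T·E[λ|data] = 8·86/13 = 688/13.

688/13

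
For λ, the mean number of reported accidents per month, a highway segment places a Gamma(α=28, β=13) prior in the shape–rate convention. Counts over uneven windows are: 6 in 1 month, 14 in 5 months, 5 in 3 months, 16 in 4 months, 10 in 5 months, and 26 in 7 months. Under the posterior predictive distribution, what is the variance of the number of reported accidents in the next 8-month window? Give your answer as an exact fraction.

Total count: 6 + 14 + 5 + 16 + 10 + 26 = 77.
Total exposure: 1 + 5 + 3 + 4 + 5 + 7 = 25 months.
Posterior: α' = 28 + 77 = 105, β' = 13 + 25 = 38.
The posterior predictive for a window of length T is Negative Binomial with variance T·α'·(β'+T)/β'² = 8·105·46/1444 = 9660/361.

9660/361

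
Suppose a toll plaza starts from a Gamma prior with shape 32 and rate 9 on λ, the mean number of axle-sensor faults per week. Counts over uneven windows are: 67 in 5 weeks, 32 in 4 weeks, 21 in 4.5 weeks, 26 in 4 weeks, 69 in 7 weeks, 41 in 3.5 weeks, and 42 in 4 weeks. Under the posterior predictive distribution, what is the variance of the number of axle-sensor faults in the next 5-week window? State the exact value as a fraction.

75900/1681

Total count: 67 + 32 + 21 + 26 + 69 + 41 + 42 = 298.
Total exposure: 5 + 4 + 4.5 + 4 + 7 + 3.5 + 4 = 32 weeks.
Gamma(α, β) with Poisson data over total exposure Σt gives posterior Gamma(α+Σx, β+Σt) = Gamma(330, 41).
The posterior predictive for a window of length T is Negative Binomial with variance T·α'·(β'+T)/β'² = 5·330·46/1681 = 75900/1681.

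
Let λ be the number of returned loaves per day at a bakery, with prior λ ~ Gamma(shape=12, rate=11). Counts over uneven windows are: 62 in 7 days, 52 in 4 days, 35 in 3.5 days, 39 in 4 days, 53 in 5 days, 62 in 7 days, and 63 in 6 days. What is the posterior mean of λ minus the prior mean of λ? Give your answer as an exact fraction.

Total count: 62 + 52 + 35 + 39 + 53 + 62 + 63 = 366.
Total exposure: 7 + 4 + 3.5 + 4 + 5 + 7 + 6 = 36.5 days.
The Gamma prior is conjugate for the Poisson rate, so λ | data ~ Gamma(12+366, 11+36.5) = Gamma(378, 95/2).
Posterior mean = 378/(95/2) = 756/95; prior mean = 12/11 = 12/11. Difference = 756/95 − 12/11 = 7176/1045.

7176/1045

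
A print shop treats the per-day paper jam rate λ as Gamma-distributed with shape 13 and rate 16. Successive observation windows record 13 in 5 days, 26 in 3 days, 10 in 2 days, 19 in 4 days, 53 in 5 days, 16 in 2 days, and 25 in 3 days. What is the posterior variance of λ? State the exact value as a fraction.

7/64

Total count: 13 + 26 + 10 + 19 + 53 + 16 + 25 = 162.
Total exposure: 5 + 3 + 2 + 4 + 5 + 2 + 3 = 24 days.
The Gamma prior is conjugate for the Poisson rate, so λ | data ~ Gamma(13+162, 16+24) = Gamma(175, 40).
Posterior variance = α'/β'² = 175/1600 = 7/64.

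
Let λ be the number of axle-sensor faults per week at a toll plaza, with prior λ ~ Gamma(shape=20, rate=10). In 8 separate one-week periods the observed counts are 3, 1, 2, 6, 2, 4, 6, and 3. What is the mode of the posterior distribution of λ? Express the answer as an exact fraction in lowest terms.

Total count: 3 + 1 + 2 + 6 + 2 + 4 + 6 + 3 = 27.
Total exposure: 8 weeks.
Gamma(α, β) with Poisson data over total exposure Σt gives posterior Gamma(α+Σx, β+Σt) = Gamma(47, 18).
Posterior mode = (α'−1)/β' = 46/18 = 23/9.

23/9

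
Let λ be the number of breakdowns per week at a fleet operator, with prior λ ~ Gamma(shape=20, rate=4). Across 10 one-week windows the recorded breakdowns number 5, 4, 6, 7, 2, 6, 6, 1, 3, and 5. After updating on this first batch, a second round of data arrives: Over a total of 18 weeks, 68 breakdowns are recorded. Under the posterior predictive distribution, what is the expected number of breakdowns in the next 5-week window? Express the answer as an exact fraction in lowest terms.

Total count: 5 + 4 + 6 + 7 + 2 + 6 + 6 + 1 + 3 + 5 = 45.
Total exposure: 10 weeks.
After the first batch: Gamma(20 + 45, 4 + 10) = Gamma(65, 14).
Total count 68 over total exposure 18 weeks.
After the second batch: Gamma(65 + 68, 14 + 18) = Gamma(133, 32).
Predictive mean over a 5-week window = T·E[λ|data] = 5·133/32 = 665/32.

665/32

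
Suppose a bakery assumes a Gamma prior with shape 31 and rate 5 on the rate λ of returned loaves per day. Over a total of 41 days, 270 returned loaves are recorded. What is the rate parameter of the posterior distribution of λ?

46

Total count 270 over total exposure 41 days.
By Gamma–Poisson conjugacy, the posterior is Gamma(α + Σx, β + Σt) = Gamma(31 + 270, 5 + 41) = Gamma(301, 46).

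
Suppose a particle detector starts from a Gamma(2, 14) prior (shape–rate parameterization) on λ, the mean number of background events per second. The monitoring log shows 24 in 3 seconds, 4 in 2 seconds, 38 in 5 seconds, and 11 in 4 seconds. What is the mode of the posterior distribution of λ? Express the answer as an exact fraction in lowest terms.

Total count: 24 + 4 + 38 + 11 = 77.
Total exposure: 3 + 2 + 5 + 4 = 14 seconds.
Posterior: α' = 2 + 77 = 79, β' = 14 + 14 = 28.
Posterior mode = (α'−1)/β' = 78/28 = 39/14.

39/14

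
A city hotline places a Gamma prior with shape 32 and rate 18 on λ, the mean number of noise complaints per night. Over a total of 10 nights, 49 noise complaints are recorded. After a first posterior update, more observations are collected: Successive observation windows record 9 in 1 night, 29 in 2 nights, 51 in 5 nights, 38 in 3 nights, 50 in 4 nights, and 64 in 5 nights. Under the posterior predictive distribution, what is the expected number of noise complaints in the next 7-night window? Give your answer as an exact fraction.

1127/24

Total count 49 over total exposure 10 nights.
After the first batch: Gamma(32 + 49, 18 + 10) = Gamma(81, 28).
Total count: 9 + 29 + 51 + 38 + 50 + 64 = 241.
Total exposure: 1 + 2 + 5 + 3 + 4 + 5 = 20 nights.
After the second batch: Gamma(81 + 241, 28 + 20) = Gamma(322, 48).
Predictive mean over a 7-night window = T·E[λ|data] = 7·322/48 = 1127/24.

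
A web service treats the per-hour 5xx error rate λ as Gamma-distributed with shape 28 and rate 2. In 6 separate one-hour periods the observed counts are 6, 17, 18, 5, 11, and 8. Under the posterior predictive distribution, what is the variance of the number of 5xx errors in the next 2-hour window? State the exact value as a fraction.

465/16

Total count: 6 + 17 + 18 + 5 + 11 + 8 = 65.
Total exposure: 6 hours.
Conjugate update: add total count to the shape and total exposure to the rate, giving Gamma(93, 8).
The posterior predictive for a window of length T is Negative Binomial with variance T·α'·(β'+T)/β'² = 2·93·10/64 = 465/16.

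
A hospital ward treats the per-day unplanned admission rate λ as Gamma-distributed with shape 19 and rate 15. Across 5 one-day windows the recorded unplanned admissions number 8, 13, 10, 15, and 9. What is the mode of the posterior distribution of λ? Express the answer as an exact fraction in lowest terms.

Total count: 8 + 13 + 10 + 15 + 9 = 55.
Total exposure: 5 days.
Conjugate update: add total count to the shape and total exposure to the rate, giving Gamma(74, 20).
Posterior mode = (α'−1)/β' = 73/20.

73/20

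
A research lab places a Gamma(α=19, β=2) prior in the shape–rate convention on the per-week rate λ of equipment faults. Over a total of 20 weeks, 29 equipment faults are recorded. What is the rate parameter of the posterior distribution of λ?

22

Total count 29 over total exposure 20 weeks.
The Gamma prior is conjugate for the Poisson rate, so λ | data ~ Gamma(19+29, 2+20) = Gamma(48, 22).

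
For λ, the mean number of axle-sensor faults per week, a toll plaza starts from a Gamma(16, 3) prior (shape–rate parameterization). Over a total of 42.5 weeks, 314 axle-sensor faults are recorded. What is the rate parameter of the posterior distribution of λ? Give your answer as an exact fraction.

91/2

Total count 314 over total exposure 42.5 weeks.
Gamma(α, β) with Poisson data over total exposure Σt gives posterior Gamma(α+Σx, β+Σt) = Gamma(330, 91/2).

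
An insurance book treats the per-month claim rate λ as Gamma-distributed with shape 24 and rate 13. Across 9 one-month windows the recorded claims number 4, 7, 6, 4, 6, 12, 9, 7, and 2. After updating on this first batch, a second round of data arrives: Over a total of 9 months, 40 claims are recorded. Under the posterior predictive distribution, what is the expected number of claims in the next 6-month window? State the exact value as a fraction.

726/31

Total count: 4 + 7 + 6 + 4 + 6 + 12 + 9 + 7 + 2 = 57.
Total exposure: 9 months.
After the first batch: Gamma(24 + 57, 13 + 9) = Gamma(81, 22).
Total count 40 over total exposure 9 months.
After the second batch: Gamma(81 + 40, 22 + 9) = Gamma(121, 31).
Predictive mean over a 6-month window = T·E[λ|data] = 6·121/31 = 726/31.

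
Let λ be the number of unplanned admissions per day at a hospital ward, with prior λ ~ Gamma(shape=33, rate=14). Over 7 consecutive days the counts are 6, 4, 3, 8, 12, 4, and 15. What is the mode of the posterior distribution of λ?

4

Total count: 6 + 4 + 3 + 8 + 12 + 4 + 15 = 52.
Total exposure: 7 days.
Gamma(α, β) with Poisson data over total exposure Σt gives posterior Gamma(α+Σx, β+Σt) = Gamma(85, 21).
Posterior mode = (α'−1)/β' = 84/21 = 4.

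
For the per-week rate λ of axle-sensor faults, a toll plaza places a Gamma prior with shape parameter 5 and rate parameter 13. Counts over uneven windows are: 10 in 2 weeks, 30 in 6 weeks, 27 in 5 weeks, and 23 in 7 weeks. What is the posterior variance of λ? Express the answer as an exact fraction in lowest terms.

Total count: 10 + 30 + 27 + 23 = 90.
Total exposure: 2 + 6 + 5 + 7 = 20 weeks.
By Gamma–Poisson conjugacy, the posterior is Gamma(α + Σx, β + Σt) = Gamma(5 + 90, 13 + 20) = Gamma(95, 33).
Posterior variance = α'/β'² = 95/1089.

95/1089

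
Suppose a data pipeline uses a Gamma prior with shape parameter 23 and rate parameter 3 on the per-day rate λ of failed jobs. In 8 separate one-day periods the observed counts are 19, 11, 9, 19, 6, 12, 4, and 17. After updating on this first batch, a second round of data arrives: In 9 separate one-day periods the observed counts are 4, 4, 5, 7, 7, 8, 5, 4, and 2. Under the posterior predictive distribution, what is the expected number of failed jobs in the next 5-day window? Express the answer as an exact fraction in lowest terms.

Total count: 19 + 11 + 9 + 19 + 6 + 12 + 4 + 17 = 97.
Total exposure: 8 days.
After the first batch: Gamma(23 + 97, 3 + 8) = Gamma(120, 11).
Total count: 4 + 4 + 5 + 7 + 7 + 8 + 5 + 4 + 2 = 46.
Total exposure: 9 days.
After the second batch: Gamma(120 + 46, 11 + 9) = Gamma(166, 20).
Predictive mean over a 5-day window = T·E[λ|data] = 5·166/20 = 83/2.

83/2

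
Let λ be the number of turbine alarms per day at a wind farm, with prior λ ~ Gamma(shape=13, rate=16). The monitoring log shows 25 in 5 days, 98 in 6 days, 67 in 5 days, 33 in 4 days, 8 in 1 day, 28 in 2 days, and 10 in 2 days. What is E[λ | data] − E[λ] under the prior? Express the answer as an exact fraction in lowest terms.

Total count: 25 + 98 + 67 + 33 + 8 + 28 + 10 = 269.
Total exposure: 5 + 6 + 5 + 4 + 1 + 2 + 2 = 25 days.
Conjugate update: add total count to the shape and total exposure to the rate, giving Gamma(282, 41).
Posterior mean = 282/41 = 282/41; prior mean = 13/16 = 13/16. Difference = 282/41 − 13/16 = 3979/656.

3979/656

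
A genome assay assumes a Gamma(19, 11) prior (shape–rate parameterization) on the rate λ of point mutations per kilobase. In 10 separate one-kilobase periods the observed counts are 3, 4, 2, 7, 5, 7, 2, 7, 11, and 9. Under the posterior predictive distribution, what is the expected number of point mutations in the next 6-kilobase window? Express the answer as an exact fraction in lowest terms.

152/7

Total count: 3 + 4 + 2 + 7 + 5 + 7 + 2 + 7 + 11 + 9 = 57.
Total exposure: 10 kilobases.
By Gamma–Poisson conjugacy, the posterior is Gamma(α + Σx, β + Σt) = Gamma(19 + 57, 11 + 10) = Gamma(76, 21).
Predictive mean over a 6-kilobase window = T·E[λ|data] = 6·76/21 = 152/7.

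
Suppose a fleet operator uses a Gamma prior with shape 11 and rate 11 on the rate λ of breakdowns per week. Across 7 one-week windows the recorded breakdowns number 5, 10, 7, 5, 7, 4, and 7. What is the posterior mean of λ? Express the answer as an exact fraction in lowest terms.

Total count: 5 + 10 + 7 + 5 + 7 + 4 + 7 = 45.
Total exposure: 7 weeks.
Posterior: α' = 11 + 45 = 56, β' = 11 + 7 = 18.
Posterior mean = α'/β' = 56/18 = 28/9.

28/9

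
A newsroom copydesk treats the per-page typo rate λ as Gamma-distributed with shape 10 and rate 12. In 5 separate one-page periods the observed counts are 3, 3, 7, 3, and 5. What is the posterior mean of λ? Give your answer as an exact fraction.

Total count: 3 + 3 + 7 + 3 + 5 = 21.
Total exposure: 5 pages.
The Gamma prior is conjugate for the Poisson rate, so λ | data ~ Gamma(10+21, 12+5) = Gamma(31, 17).
Posterior mean = α'/β' = 31/17.

31/17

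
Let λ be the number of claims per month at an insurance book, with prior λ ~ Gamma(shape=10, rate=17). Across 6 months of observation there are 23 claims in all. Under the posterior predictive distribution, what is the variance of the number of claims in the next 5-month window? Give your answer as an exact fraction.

4620/529

Total count 23 over total exposure 6 months.
The Gamma prior is conjugate for the Poisson rate, so λ | data ~ Gamma(10+23, 17+6) = Gamma(33, 23).
The posterior predictive for a window of length T is Negative Binomial with variance T·α'·(β'+T)/β'² = 5·33·28/529 = 4620/529.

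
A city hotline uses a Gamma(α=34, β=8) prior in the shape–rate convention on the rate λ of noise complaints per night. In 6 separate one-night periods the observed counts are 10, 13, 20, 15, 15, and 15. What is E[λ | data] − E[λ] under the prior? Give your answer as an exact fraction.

125/28

Total count: 10 + 13 + 20 + 15 + 15 + 15 = 88.
Total exposure: 6 nights.
Gamma(α, β) with Poisson data over total exposure Σt gives posterior Gamma(α+Σx, β+Σt) = Gamma(122, 14).
Posterior mean = 122/14 = 61/7; prior mean = 34/8 = 17/4. Difference = 61/7 − 17/4 = 125/28.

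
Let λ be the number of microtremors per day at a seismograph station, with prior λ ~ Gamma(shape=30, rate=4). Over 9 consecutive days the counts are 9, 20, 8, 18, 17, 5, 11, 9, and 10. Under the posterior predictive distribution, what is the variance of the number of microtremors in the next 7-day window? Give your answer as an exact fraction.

Total count: 9 + 20 + 8 + 18 + 17 + 5 + 11 + 9 + 10 = 107.
Total exposure: 9 days.
Gamma(α, β) with Poisson data over total exposure Σt gives posterior Gamma(α+Σx, β+Σt) = Gamma(137, 13).
The posterior predictive for a window of length T is Negative Binomial with variance T·α'·(β'+T)/β'² = 7·137·20/169 = 19180/169.

19180/169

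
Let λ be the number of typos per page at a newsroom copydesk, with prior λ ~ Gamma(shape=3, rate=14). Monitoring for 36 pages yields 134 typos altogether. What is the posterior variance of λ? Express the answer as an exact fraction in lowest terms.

137/2500

Total count 134 over total exposure 36 pages.
Conjugate update: add total count to the shape and total exposure to the rate, giving Gamma(137, 50).
Posterior variance = α'/β'² = 137/2500.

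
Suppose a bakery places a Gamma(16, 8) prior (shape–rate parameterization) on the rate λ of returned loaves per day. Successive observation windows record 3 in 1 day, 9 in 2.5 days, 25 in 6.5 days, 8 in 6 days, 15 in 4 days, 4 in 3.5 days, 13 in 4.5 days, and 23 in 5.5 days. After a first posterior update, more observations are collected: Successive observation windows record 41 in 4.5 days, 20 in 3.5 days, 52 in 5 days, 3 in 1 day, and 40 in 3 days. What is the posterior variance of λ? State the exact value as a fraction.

1088/13689

Total count: 3 + 9 + 25 + 8 + 15 + 4 + 13 + 23 = 100.
Total exposure: 1 + 2.5 + 6.5 + 6 + 4 + 3.5 + 4.5 + 5.5 = 33.5 days.
After the first batch: Gamma(16 + 100, 8 + 33.5) = Gamma(116, 83/2).
Total count: 41 + 20 + 52 + 3 + 40 = 156.
Total exposure: 4.5 + 3.5 + 5 + 1 + 3 = 17 days.
After the second batch: Gamma(116 + 156, 83/2 + 17) = Gamma(272, 117/2).
Posterior variance = α'/β'² = 272/(13689/4) = 1088/13689.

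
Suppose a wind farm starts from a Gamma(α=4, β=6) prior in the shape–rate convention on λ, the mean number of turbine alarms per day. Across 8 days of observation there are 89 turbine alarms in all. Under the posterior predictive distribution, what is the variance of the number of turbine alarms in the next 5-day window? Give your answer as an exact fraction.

8835/196

Total count 89 over total exposure 8 days.
Conjugate update: add total count to the shape and total exposure to the rate, giving Gamma(93, 14).
The posterior predictive for a window of length T is Negative Binomial with variance T·α'·(β'+T)/β'² = 5·93·19/196 = 8835/196.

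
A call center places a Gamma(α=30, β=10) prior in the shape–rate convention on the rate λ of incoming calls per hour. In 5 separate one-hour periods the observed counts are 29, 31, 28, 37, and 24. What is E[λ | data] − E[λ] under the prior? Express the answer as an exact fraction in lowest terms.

134/15

Total count: 29 + 31 + 28 + 37 + 24 = 149.
Total exposure: 5 hours.
Posterior: α' = 30 + 149 = 179, β' = 10 + 5 = 15.
Posterior mean = 179/15 = 179/15; prior mean = 30/10 = 3. Difference = 179/15 − 3 = 134/15.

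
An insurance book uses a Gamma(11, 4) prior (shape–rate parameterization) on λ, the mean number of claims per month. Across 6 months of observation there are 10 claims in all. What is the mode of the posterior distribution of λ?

2

Total count 10 over total exposure 6 months.
Gamma(α, β) with Poisson data over total exposure Σt gives posterior Gamma(α+Σx, β+Σt) = Gamma(21, 10).
Posterior mode = (α'−1)/β' = 20/10 = 2.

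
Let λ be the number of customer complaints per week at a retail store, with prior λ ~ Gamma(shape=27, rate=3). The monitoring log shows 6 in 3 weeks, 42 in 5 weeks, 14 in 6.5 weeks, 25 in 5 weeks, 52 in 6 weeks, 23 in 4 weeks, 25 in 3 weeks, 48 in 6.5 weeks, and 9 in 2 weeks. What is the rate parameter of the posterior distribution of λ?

Total count: 6 + 42 + 14 + 25 + 52 + 23 + 25 + 48 + 9 = 244.
Total exposure: 3 + 5 + 6.5 + 5 + 6 + 4 + 3 + 6.5 + 2 = 41 weeks.
The Gamma prior is conjugate for the Poisson rate, so λ | data ~ Gamma(27+244, 3+41) = Gamma(271, 44).

44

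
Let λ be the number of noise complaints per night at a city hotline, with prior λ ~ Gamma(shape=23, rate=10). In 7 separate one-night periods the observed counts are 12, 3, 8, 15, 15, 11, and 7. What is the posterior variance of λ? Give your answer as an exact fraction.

94/289

Total count: 12 + 3 + 8 + 15 + 15 + 11 + 7 = 71.
Total exposure: 7 nights.
Gamma(α, β) with Poisson data over total exposure Σt gives posterior Gamma(α+Σx, β+Σt) = Gamma(94, 17).
Posterior variance = α'/β'² = 94/289.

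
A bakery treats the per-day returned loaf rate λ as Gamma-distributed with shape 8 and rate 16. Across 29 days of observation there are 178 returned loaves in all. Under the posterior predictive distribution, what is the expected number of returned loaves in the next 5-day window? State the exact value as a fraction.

62/3

Total count 178 over total exposure 29 days.
The Gamma prior is conjugate for the Poisson rate, so λ | data ~ Gamma(8+178, 16+29) = Gamma(186, 45).
Predictive mean over a 5-day window = T·E[λ|data] = 5·186/45 = 62/3.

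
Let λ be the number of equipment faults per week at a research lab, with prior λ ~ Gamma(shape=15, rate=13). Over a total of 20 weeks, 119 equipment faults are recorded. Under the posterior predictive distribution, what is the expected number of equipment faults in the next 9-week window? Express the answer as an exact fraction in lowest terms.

Total count 119 over total exposure 20 weeks.
Posterior: α' = 15 + 119 = 134, β' = 13 + 20 = 33.
Predictive mean over a 9-week window = T·E[λ|data] = 9·134/33 = 402/11.

402/11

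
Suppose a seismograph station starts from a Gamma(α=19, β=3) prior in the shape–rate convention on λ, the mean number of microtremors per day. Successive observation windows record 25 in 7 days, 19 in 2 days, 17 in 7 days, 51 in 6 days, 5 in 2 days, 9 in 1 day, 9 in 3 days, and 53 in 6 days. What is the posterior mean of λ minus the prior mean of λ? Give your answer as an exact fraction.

-82/111

Total count: 25 + 19 + 17 + 51 + 5 + 9 + 9 + 53 = 188.
Total exposure: 7 + 2 + 7 + 6 + 2 + 1 + 3 + 6 = 34 days.
The Gamma prior is conjugate for the Poisson rate, so λ | data ~ Gamma(19+188, 3+34) = Gamma(207, 37).
Posterior mean = 207/37 = 207/37; prior mean = 19/3 = 19/3. Difference = 207/37 − 19/3 = -82/111.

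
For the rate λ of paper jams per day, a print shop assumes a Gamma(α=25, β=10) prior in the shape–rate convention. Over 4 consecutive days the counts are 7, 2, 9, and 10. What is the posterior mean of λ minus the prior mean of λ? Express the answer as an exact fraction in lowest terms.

Total count: 7 + 2 + 9 + 10 = 28.
Total exposure: 4 days.
Conjugate update: add total count to the shape and total exposure to the rate, giving Gamma(53, 14).
Posterior mean = 53/14 = 53/14; prior mean = 25/10 = 5/2. Difference = 53/14 − 5/2 = 9/7.

9/7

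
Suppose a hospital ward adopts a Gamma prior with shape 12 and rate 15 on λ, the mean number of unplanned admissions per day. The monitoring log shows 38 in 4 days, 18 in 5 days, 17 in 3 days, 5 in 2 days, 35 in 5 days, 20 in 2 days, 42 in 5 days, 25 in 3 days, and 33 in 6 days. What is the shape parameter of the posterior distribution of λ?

Total count: 38 + 18 + 17 + 5 + 35 + 20 + 42 + 25 + 33 = 233.
Total exposure: 4 + 5 + 3 + 2 + 5 + 2 + 5 + 3 + 6 = 35 days.
Conjugate update: add total count to the shape and total exposure to the rate, giving Gamma(245, 50).

245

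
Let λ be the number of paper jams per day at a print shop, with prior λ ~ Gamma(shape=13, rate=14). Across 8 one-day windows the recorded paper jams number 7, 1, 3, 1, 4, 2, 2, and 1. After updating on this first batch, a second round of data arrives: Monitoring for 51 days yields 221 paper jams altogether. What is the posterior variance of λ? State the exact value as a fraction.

255/5329

Total count: 7 + 1 + 3 + 1 + 4 + 2 + 2 + 1 = 21.
Total exposure: 8 days.
After the first batch: Gamma(13 + 21, 14 + 8) = Gamma(34, 22).
Total count 221 over total exposure 51 days.
After the second batch: Gamma(34 + 221, 22 + 51) = Gamma(255, 73).
Posterior variance = α'/β'² = 255/5329.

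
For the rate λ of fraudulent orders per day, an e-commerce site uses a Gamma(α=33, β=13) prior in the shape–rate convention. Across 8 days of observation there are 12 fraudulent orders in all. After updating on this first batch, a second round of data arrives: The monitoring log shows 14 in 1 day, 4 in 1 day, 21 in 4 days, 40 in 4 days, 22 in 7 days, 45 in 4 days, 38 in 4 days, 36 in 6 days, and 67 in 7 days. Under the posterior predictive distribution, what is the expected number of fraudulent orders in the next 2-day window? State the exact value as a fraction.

664/59

Total count 12 over total exposure 8 days.
After the first batch: Gamma(33 + 12, 13 + 8) = Gamma(45, 21).
Total count: 14 + 4 + 21 + 40 + 22 + 45 + 38 + 36 + 67 = 287.
Total exposure: 1 + 1 + 4 + 4 + 7 + 4 + 4 + 6 + 7 = 38 days.
After the second batch: Gamma(45 + 287, 21 + 38) = Gamma(332, 59).
Predictive mean over a 2-day window = T·E[λ|data] = 2·332/59 = 664/59.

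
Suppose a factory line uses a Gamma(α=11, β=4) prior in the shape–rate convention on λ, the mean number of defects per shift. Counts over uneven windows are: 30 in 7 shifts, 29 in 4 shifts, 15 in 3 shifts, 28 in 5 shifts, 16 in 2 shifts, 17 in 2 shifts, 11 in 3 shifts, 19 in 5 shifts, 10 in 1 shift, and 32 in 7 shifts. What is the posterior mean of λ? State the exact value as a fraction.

Total count: 30 + 29 + 15 + 28 + 16 + 17 + 11 + 19 + 10 + 32 = 207.
Total exposure: 7 + 4 + 3 + 5 + 2 + 2 + 3 + 5 + 1 + 7 = 39 shifts.
Gamma(α, β) with Poisson data over total exposure Σt gives posterior Gamma(α+Σx, β+Σt) = Gamma(218, 43).
Posterior mean = α'/β' = 218/43.

218/43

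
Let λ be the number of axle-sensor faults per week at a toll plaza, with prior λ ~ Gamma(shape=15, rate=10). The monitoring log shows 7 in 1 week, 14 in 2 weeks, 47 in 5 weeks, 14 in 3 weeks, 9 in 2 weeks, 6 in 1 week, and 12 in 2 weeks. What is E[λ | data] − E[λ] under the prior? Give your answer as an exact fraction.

Total count: 7 + 14 + 47 + 14 + 9 + 6 + 12 = 109.
Total exposure: 1 + 2 + 5 + 3 + 2 + 1 + 2 = 16 weeks.
By Gamma–Poisson conjugacy, the posterior is Gamma(α + Σx, β + Σt) = Gamma(15 + 109, 10 + 16) = Gamma(124, 26).
Posterior mean = 124/26 = 62/13; prior mean = 15/10 = 3/2. Difference = 62/13 − 3/2 = 85/26.

85/26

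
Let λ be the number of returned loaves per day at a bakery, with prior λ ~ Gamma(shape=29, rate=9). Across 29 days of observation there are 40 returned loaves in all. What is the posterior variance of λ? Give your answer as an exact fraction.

69/1444

Total count 40 over total exposure 29 days.
Posterior: α' = 29 + 40 = 69, β' = 9 + 29 = 38.
Posterior variance = α'/β'² = 69/1444.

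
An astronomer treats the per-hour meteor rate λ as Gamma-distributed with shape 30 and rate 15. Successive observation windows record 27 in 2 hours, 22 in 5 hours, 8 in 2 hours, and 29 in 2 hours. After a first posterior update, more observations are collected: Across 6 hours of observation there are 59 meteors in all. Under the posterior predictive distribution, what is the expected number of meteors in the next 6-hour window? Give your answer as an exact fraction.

525/16

Total count: 27 + 22 + 8 + 29 = 86.
Total exposure: 2 + 5 + 2 + 2 = 11 hours.
After the first batch: Gamma(30 + 86, 15 + 11) = Gamma(116, 26).
Total count 59 over total exposure 6 hours.
After the second batch: Gamma(116 + 59, 26 + 6) = Gamma(175, 32).
Predictive mean over a 6-hour window = T·E[λ|data] = 6·175/32 = 525/16.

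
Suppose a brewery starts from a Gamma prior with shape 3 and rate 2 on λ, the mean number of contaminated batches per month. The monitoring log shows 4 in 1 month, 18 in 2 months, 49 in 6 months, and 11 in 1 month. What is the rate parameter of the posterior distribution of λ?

12

Total count: 4 + 18 + 49 + 11 = 82.
Total exposure: 1 + 2 + 6 + 1 = 10 months.
By Gamma–Poisson conjugacy, the posterior is Gamma(α + Σx, β + Σt) = Gamma(3 + 82, 2 + 10) = Gamma(85, 12).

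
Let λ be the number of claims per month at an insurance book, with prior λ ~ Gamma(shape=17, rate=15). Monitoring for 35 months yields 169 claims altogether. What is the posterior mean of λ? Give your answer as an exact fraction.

Total count 169 over total exposure 35 months.
Gamma(α, β) with Poisson data over total exposure Σt gives posterior Gamma(α+Σx, β+Σt) = Gamma(186, 50).
Posterior mean = α'/β' = 186/50 = 93/25.

93/25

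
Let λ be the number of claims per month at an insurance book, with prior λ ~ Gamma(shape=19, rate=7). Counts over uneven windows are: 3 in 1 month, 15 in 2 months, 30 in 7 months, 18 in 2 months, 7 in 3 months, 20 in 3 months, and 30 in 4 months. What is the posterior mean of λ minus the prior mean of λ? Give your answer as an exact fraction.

443/203

Total count: 3 + 15 + 30 + 18 + 7 + 20 + 30 = 123.
Total exposure: 1 + 2 + 7 + 2 + 3 + 3 + 4 = 22 months.
The Gamma prior is conjugate for the Poisson rate, so λ | data ~ Gamma(19+123, 7+22) = Gamma(142, 29).
Posterior mean = 142/29 = 142/29; prior mean = 19/7 = 19/7. Difference = 142/29 − 19/7 = 443/203.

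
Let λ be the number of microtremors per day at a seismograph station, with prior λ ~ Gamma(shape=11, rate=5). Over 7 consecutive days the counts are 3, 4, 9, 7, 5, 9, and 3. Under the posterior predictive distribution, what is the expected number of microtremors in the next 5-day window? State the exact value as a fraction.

Total count: 3 + 4 + 9 + 7 + 5 + 9 + 3 = 40.
Total exposure: 7 days.
Posterior: α' = 11 + 40 = 51, β' = 5 + 7 = 12.
Predictive mean over a 5-day window = T·E[λ|data] = 5·51/12 = 85/4.

85/4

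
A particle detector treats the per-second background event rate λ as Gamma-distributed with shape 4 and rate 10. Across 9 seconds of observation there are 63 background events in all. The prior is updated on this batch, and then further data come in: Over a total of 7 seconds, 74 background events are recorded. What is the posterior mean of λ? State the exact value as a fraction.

141/26

Total count 63 over total exposure 9 seconds.
After the first batch: Gamma(4 + 63, 10 + 9) = Gamma(67, 19).
Total count 74 over total exposure 7 seconds.
After the second batch: Gamma(67 + 74, 19 + 7) = Gamma(141, 26).
Posterior mean = α'/β' = 141/26.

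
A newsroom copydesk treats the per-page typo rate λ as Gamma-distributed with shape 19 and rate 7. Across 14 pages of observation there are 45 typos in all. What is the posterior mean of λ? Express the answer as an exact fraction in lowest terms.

64/21

Total count 45 over total exposure 14 pages.
The Gamma prior is conjugate for the Poisson rate, so λ | data ~ Gamma(19+45, 7+14) = Gamma(64, 21).
Posterior mean = α'/β' = 64/21.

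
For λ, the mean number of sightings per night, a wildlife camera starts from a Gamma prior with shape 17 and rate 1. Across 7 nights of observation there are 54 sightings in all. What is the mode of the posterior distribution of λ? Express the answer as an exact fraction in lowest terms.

35/4

Total count 54 over total exposure 7 nights.
Conjugate update: add total count to the shape and total exposure to the rate, giving Gamma(71, 8).
Posterior mode = (α'−1)/β' = 70/8 = 35/4.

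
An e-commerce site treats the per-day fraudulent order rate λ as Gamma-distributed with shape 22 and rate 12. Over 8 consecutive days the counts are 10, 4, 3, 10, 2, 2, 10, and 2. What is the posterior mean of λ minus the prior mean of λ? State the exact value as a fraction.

Total count: 10 + 4 + 3 + 10 + 2 + 2 + 10 + 2 = 43.
Total exposure: 8 days.
Conjugate update: add total count to the shape and total exposure to the rate, giving Gamma(65, 20).
Posterior mean = 65/20 = 13/4; prior mean = 22/12 = 11/6. Difference = 13/4 − 11/6 = 17/12.

17/12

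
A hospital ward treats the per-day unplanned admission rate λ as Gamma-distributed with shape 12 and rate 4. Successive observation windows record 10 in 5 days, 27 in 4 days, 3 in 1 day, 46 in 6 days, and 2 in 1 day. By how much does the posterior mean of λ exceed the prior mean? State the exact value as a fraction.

37/21

Total count: 10 + 27 + 3 + 46 + 2 = 88.
Total exposure: 5 + 4 + 1 + 6 + 1 = 17 days.
The Gamma prior is conjugate for the Poisson rate, so λ | data ~ Gamma(12+88, 4+17) = Gamma(100, 21).
Posterior mean = 100/21 = 100/21; prior mean = 12/4 = 3. Difference = 100/21 − 3 = 37/21.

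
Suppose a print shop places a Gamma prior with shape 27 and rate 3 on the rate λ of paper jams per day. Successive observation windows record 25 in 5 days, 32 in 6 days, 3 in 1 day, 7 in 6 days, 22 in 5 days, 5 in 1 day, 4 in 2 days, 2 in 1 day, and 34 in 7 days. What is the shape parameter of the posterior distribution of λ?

Total count: 25 + 32 + 3 + 7 + 22 + 5 + 4 + 2 + 34 = 134.
Total exposure: 5 + 6 + 1 + 6 + 5 + 1 + 2 + 1 + 7 = 34 days.
Posterior: α' = 27 + 134 = 161, β' = 3 + 34 = 37.

161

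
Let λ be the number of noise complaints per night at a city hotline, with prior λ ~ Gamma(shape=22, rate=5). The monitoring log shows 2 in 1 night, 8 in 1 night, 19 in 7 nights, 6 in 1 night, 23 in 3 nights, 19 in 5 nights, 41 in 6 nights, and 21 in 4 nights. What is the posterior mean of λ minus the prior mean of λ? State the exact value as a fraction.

Total count: 2 + 8 + 19 + 6 + 23 + 19 + 41 + 21 = 139.
Total exposure: 1 + 1 + 7 + 1 + 3 + 5 + 6 + 4 = 28 nights.
The Gamma prior is conjugate for the Poisson rate, so λ | data ~ Gamma(22+139, 5+28) = Gamma(161, 33).
Posterior mean = 161/33 = 161/33; prior mean = 22/5 = 22/5. Difference = 161/33 − 22/5 = 79/165.

79/165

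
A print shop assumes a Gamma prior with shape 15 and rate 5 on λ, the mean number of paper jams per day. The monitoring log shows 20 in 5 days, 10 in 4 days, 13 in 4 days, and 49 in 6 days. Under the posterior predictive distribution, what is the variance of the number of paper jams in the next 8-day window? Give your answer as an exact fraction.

Total count: 20 + 10 + 13 + 49 = 92.
Total exposure: 5 + 4 + 4 + 6 = 19 days.
Gamma(α, β) with Poisson data over total exposure Σt gives posterior Gamma(α+Σx, β+Σt) = Gamma(107, 24).
The posterior predictive for a window of length T is Negative Binomial with variance T·α'·(β'+T)/β'² = 8·107·32/576 = 428/9.

428/9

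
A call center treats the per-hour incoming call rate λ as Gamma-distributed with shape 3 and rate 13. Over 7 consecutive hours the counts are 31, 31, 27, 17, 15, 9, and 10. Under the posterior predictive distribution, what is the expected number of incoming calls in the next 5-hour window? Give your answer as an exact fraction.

143/4

Total count: 31 + 31 + 27 + 17 + 15 + 9 + 10 = 140.
Total exposure: 7 hours.
Posterior: α' = 3 + 140 = 143, β' = 13 + 7 = 20.
Predictive mean over a 5-hour window = T·E[λ|data] = 5·143/20 = 143/4.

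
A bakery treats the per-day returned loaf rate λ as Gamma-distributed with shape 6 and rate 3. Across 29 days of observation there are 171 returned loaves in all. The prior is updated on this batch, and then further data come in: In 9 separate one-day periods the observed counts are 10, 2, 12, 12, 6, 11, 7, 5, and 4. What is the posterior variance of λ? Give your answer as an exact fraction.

Total count 171 over total exposure 29 days.
After the first batch: Gamma(6 + 171, 3 + 29) = Gamma(177, 32).
Total count: 10 + 2 + 12 + 12 + 6 + 11 + 7 + 5 + 4 = 69.
Total exposure: 9 days.
After the second batch: Gamma(177 + 69, 32 + 9) = Gamma(246, 41).
Posterior variance = α'/β'² = 246/1681 = 6/41.

6/41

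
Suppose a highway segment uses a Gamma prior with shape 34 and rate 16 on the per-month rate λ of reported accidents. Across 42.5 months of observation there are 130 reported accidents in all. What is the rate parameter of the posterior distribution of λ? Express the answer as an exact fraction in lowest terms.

117/2

Total count 130 over total exposure 42.5 months.
Posterior: α' = 34 + 130 = 164, β' = 16 + 42.5 = 117/2.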